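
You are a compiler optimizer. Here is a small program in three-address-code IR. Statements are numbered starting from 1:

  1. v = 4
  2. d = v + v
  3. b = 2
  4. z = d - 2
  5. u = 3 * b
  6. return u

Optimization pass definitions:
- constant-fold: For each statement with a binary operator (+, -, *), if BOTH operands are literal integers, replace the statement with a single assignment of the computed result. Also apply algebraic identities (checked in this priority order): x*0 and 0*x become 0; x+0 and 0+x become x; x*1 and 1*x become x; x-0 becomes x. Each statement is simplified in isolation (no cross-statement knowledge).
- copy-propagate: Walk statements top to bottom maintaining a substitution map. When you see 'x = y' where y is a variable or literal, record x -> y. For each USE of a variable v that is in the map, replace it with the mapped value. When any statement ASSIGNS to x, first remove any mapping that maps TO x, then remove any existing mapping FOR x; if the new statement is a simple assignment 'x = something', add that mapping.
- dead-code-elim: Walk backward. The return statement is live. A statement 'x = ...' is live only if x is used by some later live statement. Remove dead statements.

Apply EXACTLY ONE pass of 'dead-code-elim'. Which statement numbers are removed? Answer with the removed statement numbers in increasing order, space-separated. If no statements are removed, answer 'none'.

Answer: 1 2 4

Derivation:
Backward liveness scan:
Stmt 1 'v = 4': DEAD (v not in live set [])
Stmt 2 'd = v + v': DEAD (d not in live set [])
Stmt 3 'b = 2': KEEP (b is live); live-in = []
Stmt 4 'z = d - 2': DEAD (z not in live set ['b'])
Stmt 5 'u = 3 * b': KEEP (u is live); live-in = ['b']
Stmt 6 'return u': KEEP (return); live-in = ['u']
Removed statement numbers: [1, 2, 4]
Surviving IR:
  b = 2
  u = 3 * b
  return u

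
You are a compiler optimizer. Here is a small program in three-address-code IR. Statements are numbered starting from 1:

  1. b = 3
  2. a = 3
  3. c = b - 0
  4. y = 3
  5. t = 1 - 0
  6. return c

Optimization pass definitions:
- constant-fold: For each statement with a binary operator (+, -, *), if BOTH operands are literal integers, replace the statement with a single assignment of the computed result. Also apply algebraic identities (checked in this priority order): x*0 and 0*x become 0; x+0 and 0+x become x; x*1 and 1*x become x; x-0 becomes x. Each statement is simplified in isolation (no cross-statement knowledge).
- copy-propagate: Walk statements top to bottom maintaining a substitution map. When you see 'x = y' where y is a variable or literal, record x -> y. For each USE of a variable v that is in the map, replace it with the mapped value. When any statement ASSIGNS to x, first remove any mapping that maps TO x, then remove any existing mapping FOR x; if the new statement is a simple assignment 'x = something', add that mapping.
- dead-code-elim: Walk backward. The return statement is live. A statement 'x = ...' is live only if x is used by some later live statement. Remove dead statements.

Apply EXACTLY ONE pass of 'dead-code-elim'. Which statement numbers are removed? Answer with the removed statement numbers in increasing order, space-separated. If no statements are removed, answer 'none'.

Backward liveness scan:
Stmt 1 'b = 3': KEEP (b is live); live-in = []
Stmt 2 'a = 3': DEAD (a not in live set ['b'])
Stmt 3 'c = b - 0': KEEP (c is live); live-in = ['b']
Stmt 4 'y = 3': DEAD (y not in live set ['c'])
Stmt 5 't = 1 - 0': DEAD (t not in live set ['c'])
Stmt 6 'return c': KEEP (return); live-in = ['c']
Removed statement numbers: [2, 4, 5]
Surviving IR:
  b = 3
  c = b - 0
  return c

Answer: 2 4 5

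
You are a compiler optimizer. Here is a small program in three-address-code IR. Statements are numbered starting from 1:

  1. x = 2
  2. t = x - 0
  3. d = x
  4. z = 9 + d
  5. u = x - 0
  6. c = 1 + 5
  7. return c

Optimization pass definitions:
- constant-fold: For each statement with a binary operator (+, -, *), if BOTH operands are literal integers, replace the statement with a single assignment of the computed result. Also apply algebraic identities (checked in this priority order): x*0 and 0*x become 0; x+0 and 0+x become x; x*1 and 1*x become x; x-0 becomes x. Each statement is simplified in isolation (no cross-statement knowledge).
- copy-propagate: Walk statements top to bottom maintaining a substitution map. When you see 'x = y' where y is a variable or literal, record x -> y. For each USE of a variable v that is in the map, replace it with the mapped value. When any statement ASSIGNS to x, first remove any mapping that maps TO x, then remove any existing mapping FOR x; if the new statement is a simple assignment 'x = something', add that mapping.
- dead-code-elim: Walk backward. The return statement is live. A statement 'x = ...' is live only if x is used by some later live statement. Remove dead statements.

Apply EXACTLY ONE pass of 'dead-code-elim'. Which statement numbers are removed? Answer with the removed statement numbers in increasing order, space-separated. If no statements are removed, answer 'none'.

Answer: 1 2 3 4 5

Derivation:
Backward liveness scan:
Stmt 1 'x = 2': DEAD (x not in live set [])
Stmt 2 't = x - 0': DEAD (t not in live set [])
Stmt 3 'd = x': DEAD (d not in live set [])
Stmt 4 'z = 9 + d': DEAD (z not in live set [])
Stmt 5 'u = x - 0': DEAD (u not in live set [])
Stmt 6 'c = 1 + 5': KEEP (c is live); live-in = []
Stmt 7 'return c': KEEP (return); live-in = ['c']
Removed statement numbers: [1, 2, 3, 4, 5]
Surviving IR:
  c = 1 + 5
  return c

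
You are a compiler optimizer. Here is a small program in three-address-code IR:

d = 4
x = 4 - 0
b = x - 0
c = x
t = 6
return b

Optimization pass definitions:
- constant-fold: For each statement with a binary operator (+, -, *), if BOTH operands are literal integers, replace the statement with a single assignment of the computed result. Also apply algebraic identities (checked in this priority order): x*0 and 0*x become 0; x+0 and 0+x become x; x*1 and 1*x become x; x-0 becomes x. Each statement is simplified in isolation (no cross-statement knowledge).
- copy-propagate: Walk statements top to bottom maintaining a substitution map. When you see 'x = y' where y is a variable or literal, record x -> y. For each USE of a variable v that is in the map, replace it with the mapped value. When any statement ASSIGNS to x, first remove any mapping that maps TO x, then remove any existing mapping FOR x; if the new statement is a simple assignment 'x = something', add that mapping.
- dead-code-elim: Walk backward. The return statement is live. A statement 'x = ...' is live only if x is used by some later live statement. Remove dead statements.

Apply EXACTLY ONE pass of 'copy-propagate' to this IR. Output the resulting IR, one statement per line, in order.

Answer: d = 4
x = 4 - 0
b = x - 0
c = x
t = 6
return b

Derivation:
Applying copy-propagate statement-by-statement:
  [1] d = 4  (unchanged)
  [2] x = 4 - 0  (unchanged)
  [3] b = x - 0  (unchanged)
  [4] c = x  (unchanged)
  [5] t = 6  (unchanged)
  [6] return b  (unchanged)
Result (6 stmts):
  d = 4
  x = 4 - 0
  b = x - 0
  c = x
  t = 6
  return b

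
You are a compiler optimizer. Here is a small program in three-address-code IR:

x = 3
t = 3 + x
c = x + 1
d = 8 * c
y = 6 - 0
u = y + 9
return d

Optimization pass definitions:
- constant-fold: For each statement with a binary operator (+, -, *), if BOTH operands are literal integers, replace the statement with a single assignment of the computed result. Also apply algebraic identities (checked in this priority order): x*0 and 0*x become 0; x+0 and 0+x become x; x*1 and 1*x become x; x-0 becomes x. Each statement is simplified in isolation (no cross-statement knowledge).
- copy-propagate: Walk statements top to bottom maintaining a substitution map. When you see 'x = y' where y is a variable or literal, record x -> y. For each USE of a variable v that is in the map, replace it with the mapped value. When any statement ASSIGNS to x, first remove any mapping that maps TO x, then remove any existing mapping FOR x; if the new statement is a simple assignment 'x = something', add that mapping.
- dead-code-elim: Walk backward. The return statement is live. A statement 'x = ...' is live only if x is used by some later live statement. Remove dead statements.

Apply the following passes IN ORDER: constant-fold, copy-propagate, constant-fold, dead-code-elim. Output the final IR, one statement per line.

Answer: c = 4
d = 8 * c
return d

Derivation:
Initial IR:
  x = 3
  t = 3 + x
  c = x + 1
  d = 8 * c
  y = 6 - 0
  u = y + 9
  return d
After constant-fold (7 stmts):
  x = 3
  t = 3 + x
  c = x + 1
  d = 8 * c
  y = 6
  u = y + 9
  return d
After copy-propagate (7 stmts):
  x = 3
  t = 3 + 3
  c = 3 + 1
  d = 8 * c
  y = 6
  u = 6 + 9
  return d
After constant-fold (7 stmts):
  x = 3
  t = 6
  c = 4
  d = 8 * c
  y = 6
  u = 15
  return d
After dead-code-elim (3 stmts):
  c = 4
  d = 8 * c
  return d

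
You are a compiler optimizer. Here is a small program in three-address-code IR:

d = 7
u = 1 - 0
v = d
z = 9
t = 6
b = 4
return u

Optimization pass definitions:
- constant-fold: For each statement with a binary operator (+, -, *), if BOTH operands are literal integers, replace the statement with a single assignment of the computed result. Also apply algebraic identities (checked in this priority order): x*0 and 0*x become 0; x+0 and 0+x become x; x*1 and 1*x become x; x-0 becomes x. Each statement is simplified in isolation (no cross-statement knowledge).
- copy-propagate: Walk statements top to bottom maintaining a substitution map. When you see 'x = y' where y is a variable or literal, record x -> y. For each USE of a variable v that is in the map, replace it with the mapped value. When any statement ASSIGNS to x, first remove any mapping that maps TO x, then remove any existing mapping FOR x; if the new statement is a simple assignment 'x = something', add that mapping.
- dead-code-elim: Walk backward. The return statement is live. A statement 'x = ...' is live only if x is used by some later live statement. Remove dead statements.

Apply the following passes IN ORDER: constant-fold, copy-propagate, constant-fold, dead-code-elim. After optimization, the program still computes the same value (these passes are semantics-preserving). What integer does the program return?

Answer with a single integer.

Initial IR:
  d = 7
  u = 1 - 0
  v = d
  z = 9
  t = 6
  b = 4
  return u
After constant-fold (7 stmts):
  d = 7
  u = 1
  v = d
  z = 9
  t = 6
  b = 4
  return u
After copy-propagate (7 stmts):
  d = 7
  u = 1
  v = 7
  z = 9
  t = 6
  b = 4
  return 1
After constant-fold (7 stmts):
  d = 7
  u = 1
  v = 7
  z = 9
  t = 6
  b = 4
  return 1
After dead-code-elim (1 stmts):
  return 1
Evaluate:
  d = 7  =>  d = 7
  u = 1 - 0  =>  u = 1
  v = d  =>  v = 7
  z = 9  =>  z = 9
  t = 6  =>  t = 6
  b = 4  =>  b = 4
  return u = 1

Answer: 1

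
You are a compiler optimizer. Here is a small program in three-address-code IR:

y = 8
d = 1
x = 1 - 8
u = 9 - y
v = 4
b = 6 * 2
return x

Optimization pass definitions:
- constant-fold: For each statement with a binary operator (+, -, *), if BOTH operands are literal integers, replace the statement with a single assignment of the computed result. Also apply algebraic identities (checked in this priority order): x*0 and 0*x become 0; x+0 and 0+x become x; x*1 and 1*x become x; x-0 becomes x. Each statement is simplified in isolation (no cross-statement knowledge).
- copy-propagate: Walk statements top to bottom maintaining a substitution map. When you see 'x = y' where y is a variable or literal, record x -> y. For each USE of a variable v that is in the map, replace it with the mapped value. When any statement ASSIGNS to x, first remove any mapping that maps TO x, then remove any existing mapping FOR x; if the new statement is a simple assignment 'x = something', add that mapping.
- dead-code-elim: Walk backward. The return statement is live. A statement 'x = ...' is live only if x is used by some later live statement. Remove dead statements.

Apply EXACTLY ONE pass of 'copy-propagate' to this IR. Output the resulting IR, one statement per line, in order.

Answer: y = 8
d = 1
x = 1 - 8
u = 9 - 8
v = 4
b = 6 * 2
return x

Derivation:
Applying copy-propagate statement-by-statement:
  [1] y = 8  (unchanged)
  [2] d = 1  (unchanged)
  [3] x = 1 - 8  (unchanged)
  [4] u = 9 - y  -> u = 9 - 8
  [5] v = 4  (unchanged)
  [6] b = 6 * 2  (unchanged)
  [7] return x  (unchanged)
Result (7 stmts):
  y = 8
  d = 1
  x = 1 - 8
  u = 9 - 8
  v = 4
  b = 6 * 2
  return x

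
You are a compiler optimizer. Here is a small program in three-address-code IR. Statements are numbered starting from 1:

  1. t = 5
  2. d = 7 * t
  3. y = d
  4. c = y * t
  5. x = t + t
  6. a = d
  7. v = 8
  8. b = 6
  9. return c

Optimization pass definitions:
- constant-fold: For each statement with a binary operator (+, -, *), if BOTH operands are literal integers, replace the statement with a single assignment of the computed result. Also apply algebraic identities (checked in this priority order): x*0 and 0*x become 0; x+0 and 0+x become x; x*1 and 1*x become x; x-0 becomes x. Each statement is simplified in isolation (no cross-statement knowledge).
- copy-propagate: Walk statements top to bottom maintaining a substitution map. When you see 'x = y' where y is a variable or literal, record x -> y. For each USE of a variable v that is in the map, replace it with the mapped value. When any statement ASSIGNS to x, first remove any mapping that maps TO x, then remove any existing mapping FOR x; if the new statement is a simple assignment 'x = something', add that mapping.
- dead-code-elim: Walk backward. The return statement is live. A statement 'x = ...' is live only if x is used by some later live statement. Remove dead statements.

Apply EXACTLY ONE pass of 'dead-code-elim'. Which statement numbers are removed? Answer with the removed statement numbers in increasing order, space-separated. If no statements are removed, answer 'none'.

Backward liveness scan:
Stmt 1 't = 5': KEEP (t is live); live-in = []
Stmt 2 'd = 7 * t': KEEP (d is live); live-in = ['t']
Stmt 3 'y = d': KEEP (y is live); live-in = ['d', 't']
Stmt 4 'c = y * t': KEEP (c is live); live-in = ['t', 'y']
Stmt 5 'x = t + t': DEAD (x not in live set ['c'])
Stmt 6 'a = d': DEAD (a not in live set ['c'])
Stmt 7 'v = 8': DEAD (v not in live set ['c'])
Stmt 8 'b = 6': DEAD (b not in live set ['c'])
Stmt 9 'return c': KEEP (return); live-in = ['c']
Removed statement numbers: [5, 6, 7, 8]
Surviving IR:
  t = 5
  d = 7 * t
  y = d
  c = y * t
  return c

Answer: 5 6 7 8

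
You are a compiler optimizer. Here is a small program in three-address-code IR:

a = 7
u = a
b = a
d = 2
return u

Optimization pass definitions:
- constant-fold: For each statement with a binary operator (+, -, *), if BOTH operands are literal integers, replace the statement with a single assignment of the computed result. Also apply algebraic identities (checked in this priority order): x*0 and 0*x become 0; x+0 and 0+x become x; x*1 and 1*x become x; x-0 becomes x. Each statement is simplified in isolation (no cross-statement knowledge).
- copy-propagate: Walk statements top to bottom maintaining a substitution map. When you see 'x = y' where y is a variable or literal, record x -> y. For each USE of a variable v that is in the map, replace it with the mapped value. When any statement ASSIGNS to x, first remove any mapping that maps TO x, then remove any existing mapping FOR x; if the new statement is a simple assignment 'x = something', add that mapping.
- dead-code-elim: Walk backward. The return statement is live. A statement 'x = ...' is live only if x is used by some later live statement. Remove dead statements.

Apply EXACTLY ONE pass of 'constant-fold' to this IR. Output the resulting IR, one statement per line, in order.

Answer: a = 7
u = a
b = a
d = 2
return u

Derivation:
Applying constant-fold statement-by-statement:
  [1] a = 7  (unchanged)
  [2] u = a  (unchanged)
  [3] b = a  (unchanged)
  [4] d = 2  (unchanged)
  [5] return u  (unchanged)
Result (5 stmts):
  a = 7
  u = a
  b = a
  d = 2
  return u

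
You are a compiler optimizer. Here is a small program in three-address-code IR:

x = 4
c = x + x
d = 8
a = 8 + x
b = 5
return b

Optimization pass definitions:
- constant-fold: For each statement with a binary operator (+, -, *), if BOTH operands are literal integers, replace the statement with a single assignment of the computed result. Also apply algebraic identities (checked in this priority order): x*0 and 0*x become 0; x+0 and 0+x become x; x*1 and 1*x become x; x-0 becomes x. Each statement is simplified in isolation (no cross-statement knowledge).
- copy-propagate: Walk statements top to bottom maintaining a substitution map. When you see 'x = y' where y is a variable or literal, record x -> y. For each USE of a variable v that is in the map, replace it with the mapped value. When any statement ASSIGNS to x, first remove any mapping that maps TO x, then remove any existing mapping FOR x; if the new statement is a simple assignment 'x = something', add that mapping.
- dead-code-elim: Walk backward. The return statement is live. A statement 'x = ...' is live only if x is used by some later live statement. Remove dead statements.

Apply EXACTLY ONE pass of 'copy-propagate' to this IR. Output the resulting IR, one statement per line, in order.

Answer: x = 4
c = 4 + 4
d = 8
a = 8 + 4
b = 5
return 5

Derivation:
Applying copy-propagate statement-by-statement:
  [1] x = 4  (unchanged)
  [2] c = x + x  -> c = 4 + 4
  [3] d = 8  (unchanged)
  [4] a = 8 + x  -> a = 8 + 4
  [5] b = 5  (unchanged)
  [6] return b  -> return 5
Result (6 stmts):
  x = 4
  c = 4 + 4
  d = 8
  a = 8 + 4
  b = 5
  return 5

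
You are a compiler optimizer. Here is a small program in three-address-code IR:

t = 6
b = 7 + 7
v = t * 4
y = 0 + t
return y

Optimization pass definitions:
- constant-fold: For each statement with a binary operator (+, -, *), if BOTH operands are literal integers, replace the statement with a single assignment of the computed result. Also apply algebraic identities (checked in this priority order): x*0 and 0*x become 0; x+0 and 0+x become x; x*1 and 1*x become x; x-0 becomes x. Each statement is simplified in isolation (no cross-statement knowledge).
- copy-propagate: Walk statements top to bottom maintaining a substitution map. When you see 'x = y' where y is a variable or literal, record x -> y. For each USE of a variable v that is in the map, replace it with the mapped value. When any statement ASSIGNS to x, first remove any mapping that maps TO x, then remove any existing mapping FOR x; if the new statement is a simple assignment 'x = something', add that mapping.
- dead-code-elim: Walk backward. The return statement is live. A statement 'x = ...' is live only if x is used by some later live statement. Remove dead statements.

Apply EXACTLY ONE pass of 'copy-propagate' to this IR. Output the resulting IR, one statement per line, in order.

Answer: t = 6
b = 7 + 7
v = 6 * 4
y = 0 + 6
return y

Derivation:
Applying copy-propagate statement-by-statement:
  [1] t = 6  (unchanged)
  [2] b = 7 + 7  (unchanged)
  [3] v = t * 4  -> v = 6 * 4
  [4] y = 0 + t  -> y = 0 + 6
  [5] return y  (unchanged)
Result (5 stmts):
  t = 6
  b = 7 + 7
  v = 6 * 4
  y = 0 + 6
  return y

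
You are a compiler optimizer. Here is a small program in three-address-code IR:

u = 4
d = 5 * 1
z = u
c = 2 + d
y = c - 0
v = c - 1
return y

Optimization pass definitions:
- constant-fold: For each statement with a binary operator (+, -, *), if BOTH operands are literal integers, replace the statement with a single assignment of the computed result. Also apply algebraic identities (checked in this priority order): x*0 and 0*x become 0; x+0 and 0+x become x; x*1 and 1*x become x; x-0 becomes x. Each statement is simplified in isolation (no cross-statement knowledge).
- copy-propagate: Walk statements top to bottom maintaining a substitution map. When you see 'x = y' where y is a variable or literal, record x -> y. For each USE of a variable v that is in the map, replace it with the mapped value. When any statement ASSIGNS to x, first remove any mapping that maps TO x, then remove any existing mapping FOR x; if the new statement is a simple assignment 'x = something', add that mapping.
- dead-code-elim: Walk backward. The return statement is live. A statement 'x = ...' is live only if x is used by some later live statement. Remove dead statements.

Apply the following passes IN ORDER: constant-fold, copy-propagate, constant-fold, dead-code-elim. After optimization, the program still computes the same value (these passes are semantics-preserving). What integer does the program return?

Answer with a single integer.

Answer: 7

Derivation:
Initial IR:
  u = 4
  d = 5 * 1
  z = u
  c = 2 + d
  y = c - 0
  v = c - 1
  return y
After constant-fold (7 stmts):
  u = 4
  d = 5
  z = u
  c = 2 + d
  y = c
  v = c - 1
  return y
After copy-propagate (7 stmts):
  u = 4
  d = 5
  z = 4
  c = 2 + 5
  y = c
  v = c - 1
  return c
After constant-fold (7 stmts):
  u = 4
  d = 5
  z = 4
  c = 7
  y = c
  v = c - 1
  return c
After dead-code-elim (2 stmts):
  c = 7
  return c
Evaluate:
  u = 4  =>  u = 4
  d = 5 * 1  =>  d = 5
  z = u  =>  z = 4
  c = 2 + d  =>  c = 7
  y = c - 0  =>  y = 7
  v = c - 1  =>  v = 6
  return y = 7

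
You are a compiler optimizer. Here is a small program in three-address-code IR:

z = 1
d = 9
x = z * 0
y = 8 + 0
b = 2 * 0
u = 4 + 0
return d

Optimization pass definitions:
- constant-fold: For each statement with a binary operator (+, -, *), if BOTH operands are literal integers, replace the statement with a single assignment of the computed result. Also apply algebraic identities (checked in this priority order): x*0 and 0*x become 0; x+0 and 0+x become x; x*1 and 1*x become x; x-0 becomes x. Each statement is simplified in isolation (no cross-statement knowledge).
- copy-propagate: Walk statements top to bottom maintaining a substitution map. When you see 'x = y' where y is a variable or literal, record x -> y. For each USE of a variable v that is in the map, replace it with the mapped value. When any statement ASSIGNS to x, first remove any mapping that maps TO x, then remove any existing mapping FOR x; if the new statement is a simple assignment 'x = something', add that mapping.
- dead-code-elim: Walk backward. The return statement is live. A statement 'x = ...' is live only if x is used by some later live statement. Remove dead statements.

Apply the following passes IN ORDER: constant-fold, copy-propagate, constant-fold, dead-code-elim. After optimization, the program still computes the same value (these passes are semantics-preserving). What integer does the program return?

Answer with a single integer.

Initial IR:
  z = 1
  d = 9
  x = z * 0
  y = 8 + 0
  b = 2 * 0
  u = 4 + 0
  return d
After constant-fold (7 stmts):
  z = 1
  d = 9
  x = 0
  y = 8
  b = 0
  u = 4
  return d
After copy-propagate (7 stmts):
  z = 1
  d = 9
  x = 0
  y = 8
  b = 0
  u = 4
  return 9
After constant-fold (7 stmts):
  z = 1
  d = 9
  x = 0
  y = 8
  b = 0
  u = 4
  return 9
After dead-code-elim (1 stmts):
  return 9
Evaluate:
  z = 1  =>  z = 1
  d = 9  =>  d = 9
  x = z * 0  =>  x = 0
  y = 8 + 0  =>  y = 8
  b = 2 * 0  =>  b = 0
  u = 4 + 0  =>  u = 4
  return d = 9

Answer: 9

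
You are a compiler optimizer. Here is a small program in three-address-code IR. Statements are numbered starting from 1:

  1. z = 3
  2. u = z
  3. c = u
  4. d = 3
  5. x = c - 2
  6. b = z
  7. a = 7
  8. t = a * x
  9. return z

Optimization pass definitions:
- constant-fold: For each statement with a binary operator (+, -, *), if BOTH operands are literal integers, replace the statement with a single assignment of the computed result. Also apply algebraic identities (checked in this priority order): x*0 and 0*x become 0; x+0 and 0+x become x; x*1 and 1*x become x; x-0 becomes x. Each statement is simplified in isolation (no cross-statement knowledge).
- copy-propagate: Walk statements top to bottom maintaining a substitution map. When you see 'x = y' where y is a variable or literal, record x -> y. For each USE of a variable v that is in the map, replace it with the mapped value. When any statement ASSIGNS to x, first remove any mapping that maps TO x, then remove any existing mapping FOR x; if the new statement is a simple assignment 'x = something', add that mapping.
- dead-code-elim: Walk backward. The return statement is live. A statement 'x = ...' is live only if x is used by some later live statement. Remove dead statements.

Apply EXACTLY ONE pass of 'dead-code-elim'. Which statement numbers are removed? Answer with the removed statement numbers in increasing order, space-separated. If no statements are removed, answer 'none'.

Answer: 2 3 4 5 6 7 8

Derivation:
Backward liveness scan:
Stmt 1 'z = 3': KEEP (z is live); live-in = []
Stmt 2 'u = z': DEAD (u not in live set ['z'])
Stmt 3 'c = u': DEAD (c not in live set ['z'])
Stmt 4 'd = 3': DEAD (d not in live set ['z'])
Stmt 5 'x = c - 2': DEAD (x not in live set ['z'])
Stmt 6 'b = z': DEAD (b not in live set ['z'])
Stmt 7 'a = 7': DEAD (a not in live set ['z'])
Stmt 8 't = a * x': DEAD (t not in live set ['z'])
Stmt 9 'return z': KEEP (return); live-in = ['z']
Removed statement numbers: [2, 3, 4, 5, 6, 7, 8]
Surviving IR:
  z = 3
  return z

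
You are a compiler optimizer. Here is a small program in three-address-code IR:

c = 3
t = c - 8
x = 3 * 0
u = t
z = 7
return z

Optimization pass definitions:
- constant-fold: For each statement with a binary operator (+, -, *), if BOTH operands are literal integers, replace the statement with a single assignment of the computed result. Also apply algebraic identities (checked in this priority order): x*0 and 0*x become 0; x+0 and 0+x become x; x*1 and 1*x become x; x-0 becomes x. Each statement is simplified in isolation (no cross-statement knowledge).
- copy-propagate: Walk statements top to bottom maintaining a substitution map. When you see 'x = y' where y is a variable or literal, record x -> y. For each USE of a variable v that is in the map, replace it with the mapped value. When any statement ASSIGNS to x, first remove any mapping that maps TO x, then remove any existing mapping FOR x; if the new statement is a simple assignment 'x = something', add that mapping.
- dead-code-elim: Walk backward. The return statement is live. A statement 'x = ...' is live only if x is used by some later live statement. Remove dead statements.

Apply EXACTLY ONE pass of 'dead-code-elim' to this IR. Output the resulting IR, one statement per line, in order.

Applying dead-code-elim statement-by-statement:
  [6] return z  -> KEEP (return); live=['z']
  [5] z = 7  -> KEEP; live=[]
  [4] u = t  -> DEAD (u not live)
  [3] x = 3 * 0  -> DEAD (x not live)
  [2] t = c - 8  -> DEAD (t not live)
  [1] c = 3  -> DEAD (c not live)
Result (2 stmts):
  z = 7
  return z

Answer: z = 7
return z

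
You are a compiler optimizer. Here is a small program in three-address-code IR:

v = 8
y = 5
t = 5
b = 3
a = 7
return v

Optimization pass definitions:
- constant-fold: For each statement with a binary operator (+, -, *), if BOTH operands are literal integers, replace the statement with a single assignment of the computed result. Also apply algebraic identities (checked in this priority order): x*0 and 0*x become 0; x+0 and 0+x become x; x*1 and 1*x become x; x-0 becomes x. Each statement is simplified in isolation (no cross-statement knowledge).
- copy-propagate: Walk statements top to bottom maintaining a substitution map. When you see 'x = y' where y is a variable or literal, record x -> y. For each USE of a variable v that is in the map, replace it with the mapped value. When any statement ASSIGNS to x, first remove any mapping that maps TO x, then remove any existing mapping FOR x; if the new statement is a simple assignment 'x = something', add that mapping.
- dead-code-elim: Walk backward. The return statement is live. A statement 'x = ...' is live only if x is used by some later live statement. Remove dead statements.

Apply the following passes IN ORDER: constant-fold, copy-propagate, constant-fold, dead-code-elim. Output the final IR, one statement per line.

Answer: return 8

Derivation:
Initial IR:
  v = 8
  y = 5
  t = 5
  b = 3
  a = 7
  return v
After constant-fold (6 stmts):
  v = 8
  y = 5
  t = 5
  b = 3
  a = 7
  return v
After copy-propagate (6 stmts):
  v = 8
  y = 5
  t = 5
  b = 3
  a = 7
  return 8
After constant-fold (6 stmts):
  v = 8
  y = 5
  t = 5
  b = 3
  a = 7
  return 8
After dead-code-elim (1 stmts):
  return 8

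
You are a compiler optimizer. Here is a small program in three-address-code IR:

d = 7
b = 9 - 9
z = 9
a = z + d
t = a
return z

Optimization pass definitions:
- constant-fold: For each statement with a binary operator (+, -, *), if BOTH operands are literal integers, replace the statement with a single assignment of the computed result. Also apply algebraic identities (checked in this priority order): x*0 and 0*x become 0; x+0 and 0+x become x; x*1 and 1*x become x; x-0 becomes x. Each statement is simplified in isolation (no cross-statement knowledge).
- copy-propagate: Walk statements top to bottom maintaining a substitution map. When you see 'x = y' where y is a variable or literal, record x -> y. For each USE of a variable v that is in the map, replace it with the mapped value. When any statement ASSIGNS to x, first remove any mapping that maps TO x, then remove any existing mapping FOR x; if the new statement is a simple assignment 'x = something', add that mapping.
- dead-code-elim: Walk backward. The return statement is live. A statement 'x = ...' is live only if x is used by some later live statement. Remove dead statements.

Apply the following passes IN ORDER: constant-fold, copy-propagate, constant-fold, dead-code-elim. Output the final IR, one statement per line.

Initial IR:
  d = 7
  b = 9 - 9
  z = 9
  a = z + d
  t = a
  return z
After constant-fold (6 stmts):
  d = 7
  b = 0
  z = 9
  a = z + d
  t = a
  return z
After copy-propagate (6 stmts):
  d = 7
  b = 0
  z = 9
  a = 9 + 7
  t = a
  return 9
After constant-fold (6 stmts):
  d = 7
  b = 0
  z = 9
  a = 16
  t = a
  return 9
After dead-code-elim (1 stmts):
  return 9

Answer: return 9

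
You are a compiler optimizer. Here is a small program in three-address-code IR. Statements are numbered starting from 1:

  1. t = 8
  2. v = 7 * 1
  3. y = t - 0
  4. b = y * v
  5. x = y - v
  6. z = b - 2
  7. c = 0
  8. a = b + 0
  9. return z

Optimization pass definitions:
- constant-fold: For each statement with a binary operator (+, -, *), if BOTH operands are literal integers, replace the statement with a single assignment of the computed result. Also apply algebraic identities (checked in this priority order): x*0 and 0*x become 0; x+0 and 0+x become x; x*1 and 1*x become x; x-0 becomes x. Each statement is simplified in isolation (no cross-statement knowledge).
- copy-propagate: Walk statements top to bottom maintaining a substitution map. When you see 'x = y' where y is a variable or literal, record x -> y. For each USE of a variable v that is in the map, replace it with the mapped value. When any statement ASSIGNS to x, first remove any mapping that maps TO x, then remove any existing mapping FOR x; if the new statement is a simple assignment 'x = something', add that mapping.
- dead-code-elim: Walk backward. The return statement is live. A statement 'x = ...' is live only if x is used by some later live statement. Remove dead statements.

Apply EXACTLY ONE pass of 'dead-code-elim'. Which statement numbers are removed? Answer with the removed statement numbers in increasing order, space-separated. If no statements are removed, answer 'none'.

Answer: 5 7 8

Derivation:
Backward liveness scan:
Stmt 1 't = 8': KEEP (t is live); live-in = []
Stmt 2 'v = 7 * 1': KEEP (v is live); live-in = ['t']
Stmt 3 'y = t - 0': KEEP (y is live); live-in = ['t', 'v']
Stmt 4 'b = y * v': KEEP (b is live); live-in = ['v', 'y']
Stmt 5 'x = y - v': DEAD (x not in live set ['b'])
Stmt 6 'z = b - 2': KEEP (z is live); live-in = ['b']
Stmt 7 'c = 0': DEAD (c not in live set ['z'])
Stmt 8 'a = b + 0': DEAD (a not in live set ['z'])
Stmt 9 'return z': KEEP (return); live-in = ['z']
Removed statement numbers: [5, 7, 8]
Surviving IR:
  t = 8
  v = 7 * 1
  y = t - 0
  b = y * v
  z = b - 2
  return z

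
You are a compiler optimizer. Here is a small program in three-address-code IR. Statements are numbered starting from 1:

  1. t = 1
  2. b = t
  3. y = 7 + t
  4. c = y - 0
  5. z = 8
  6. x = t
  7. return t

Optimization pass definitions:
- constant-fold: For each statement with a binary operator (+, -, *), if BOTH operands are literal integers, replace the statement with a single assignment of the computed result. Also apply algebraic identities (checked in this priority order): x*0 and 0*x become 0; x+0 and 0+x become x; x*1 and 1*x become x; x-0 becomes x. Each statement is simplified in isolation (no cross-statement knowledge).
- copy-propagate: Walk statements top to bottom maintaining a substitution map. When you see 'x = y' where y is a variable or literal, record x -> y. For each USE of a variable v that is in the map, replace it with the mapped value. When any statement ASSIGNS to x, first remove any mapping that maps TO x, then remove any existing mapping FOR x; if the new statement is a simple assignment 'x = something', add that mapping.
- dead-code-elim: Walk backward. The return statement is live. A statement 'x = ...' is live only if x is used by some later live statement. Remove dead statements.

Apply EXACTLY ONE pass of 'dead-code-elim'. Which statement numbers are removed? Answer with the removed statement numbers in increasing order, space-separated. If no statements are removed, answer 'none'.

Answer: 2 3 4 5 6

Derivation:
Backward liveness scan:
Stmt 1 't = 1': KEEP (t is live); live-in = []
Stmt 2 'b = t': DEAD (b not in live set ['t'])
Stmt 3 'y = 7 + t': DEAD (y not in live set ['t'])
Stmt 4 'c = y - 0': DEAD (c not in live set ['t'])
Stmt 5 'z = 8': DEAD (z not in live set ['t'])
Stmt 6 'x = t': DEAD (x not in live set ['t'])
Stmt 7 'return t': KEEP (return); live-in = ['t']
Removed statement numbers: [2, 3, 4, 5, 6]
Surviving IR:
  t = 1
  return t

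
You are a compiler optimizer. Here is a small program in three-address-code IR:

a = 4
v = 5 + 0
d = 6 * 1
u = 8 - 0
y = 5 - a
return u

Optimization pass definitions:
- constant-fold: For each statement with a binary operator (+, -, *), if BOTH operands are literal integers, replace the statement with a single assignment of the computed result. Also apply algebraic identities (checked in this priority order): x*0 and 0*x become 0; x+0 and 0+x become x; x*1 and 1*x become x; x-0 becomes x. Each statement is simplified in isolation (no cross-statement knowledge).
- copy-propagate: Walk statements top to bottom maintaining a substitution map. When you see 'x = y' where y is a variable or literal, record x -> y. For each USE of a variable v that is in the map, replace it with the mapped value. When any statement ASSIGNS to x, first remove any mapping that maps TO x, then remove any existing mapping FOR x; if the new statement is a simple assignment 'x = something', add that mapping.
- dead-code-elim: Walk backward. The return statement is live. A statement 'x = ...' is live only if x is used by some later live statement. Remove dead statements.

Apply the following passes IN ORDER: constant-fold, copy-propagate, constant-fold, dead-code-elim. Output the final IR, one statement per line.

Answer: return 8

Derivation:
Initial IR:
  a = 4
  v = 5 + 0
  d = 6 * 1
  u = 8 - 0
  y = 5 - a
  return u
After constant-fold (6 stmts):
  a = 4
  v = 5
  d = 6
  u = 8
  y = 5 - a
  return u
After copy-propagate (6 stmts):
  a = 4
  v = 5
  d = 6
  u = 8
  y = 5 - 4
  return 8
After constant-fold (6 stmts):
  a = 4
  v = 5
  d = 6
  u = 8
  y = 1
  return 8
After dead-code-elim (1 stmts):
  return 8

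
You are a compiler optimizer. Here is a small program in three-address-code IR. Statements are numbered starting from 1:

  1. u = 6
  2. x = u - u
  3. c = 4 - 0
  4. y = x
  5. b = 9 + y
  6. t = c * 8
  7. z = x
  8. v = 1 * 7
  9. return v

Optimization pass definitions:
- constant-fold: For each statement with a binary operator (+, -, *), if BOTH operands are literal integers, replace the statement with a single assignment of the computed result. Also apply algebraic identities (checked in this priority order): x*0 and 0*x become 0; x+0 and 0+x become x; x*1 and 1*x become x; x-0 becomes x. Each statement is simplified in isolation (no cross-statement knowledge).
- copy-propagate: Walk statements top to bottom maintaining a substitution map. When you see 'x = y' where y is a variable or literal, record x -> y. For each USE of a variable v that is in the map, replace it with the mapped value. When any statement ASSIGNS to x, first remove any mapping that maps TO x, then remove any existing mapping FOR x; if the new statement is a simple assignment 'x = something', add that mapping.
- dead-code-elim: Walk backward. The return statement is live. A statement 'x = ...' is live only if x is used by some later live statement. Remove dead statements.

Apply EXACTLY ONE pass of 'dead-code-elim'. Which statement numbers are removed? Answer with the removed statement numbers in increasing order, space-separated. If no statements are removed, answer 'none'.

Answer: 1 2 3 4 5 6 7

Derivation:
Backward liveness scan:
Stmt 1 'u = 6': DEAD (u not in live set [])
Stmt 2 'x = u - u': DEAD (x not in live set [])
Stmt 3 'c = 4 - 0': DEAD (c not in live set [])
Stmt 4 'y = x': DEAD (y not in live set [])
Stmt 5 'b = 9 + y': DEAD (b not in live set [])
Stmt 6 't = c * 8': DEAD (t not in live set [])
Stmt 7 'z = x': DEAD (z not in live set [])
Stmt 8 'v = 1 * 7': KEEP (v is live); live-in = []
Stmt 9 'return v': KEEP (return); live-in = ['v']
Removed statement numbers: [1, 2, 3, 4, 5, 6, 7]
Surviving IR:
  v = 1 * 7
  return v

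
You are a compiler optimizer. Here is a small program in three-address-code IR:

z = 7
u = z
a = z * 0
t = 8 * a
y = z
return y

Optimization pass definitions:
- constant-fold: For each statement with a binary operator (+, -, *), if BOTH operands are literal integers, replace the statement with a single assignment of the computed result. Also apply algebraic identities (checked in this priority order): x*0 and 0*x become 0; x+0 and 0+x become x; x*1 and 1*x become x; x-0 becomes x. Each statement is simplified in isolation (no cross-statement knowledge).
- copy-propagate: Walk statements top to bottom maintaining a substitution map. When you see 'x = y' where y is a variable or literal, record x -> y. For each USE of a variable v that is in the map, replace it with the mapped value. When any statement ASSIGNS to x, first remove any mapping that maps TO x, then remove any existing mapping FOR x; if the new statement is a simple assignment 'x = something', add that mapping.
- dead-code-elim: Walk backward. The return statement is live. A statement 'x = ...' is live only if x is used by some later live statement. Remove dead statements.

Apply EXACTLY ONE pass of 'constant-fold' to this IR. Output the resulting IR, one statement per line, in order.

Applying constant-fold statement-by-statement:
  [1] z = 7  (unchanged)
  [2] u = z  (unchanged)
  [3] a = z * 0  -> a = 0
  [4] t = 8 * a  (unchanged)
  [5] y = z  (unchanged)
  [6] return y  (unchanged)
Result (6 stmts):
  z = 7
  u = z
  a = 0
  t = 8 * a
  y = z
  return y

Answer: z = 7
u = z
a = 0
t = 8 * a
y = z
return y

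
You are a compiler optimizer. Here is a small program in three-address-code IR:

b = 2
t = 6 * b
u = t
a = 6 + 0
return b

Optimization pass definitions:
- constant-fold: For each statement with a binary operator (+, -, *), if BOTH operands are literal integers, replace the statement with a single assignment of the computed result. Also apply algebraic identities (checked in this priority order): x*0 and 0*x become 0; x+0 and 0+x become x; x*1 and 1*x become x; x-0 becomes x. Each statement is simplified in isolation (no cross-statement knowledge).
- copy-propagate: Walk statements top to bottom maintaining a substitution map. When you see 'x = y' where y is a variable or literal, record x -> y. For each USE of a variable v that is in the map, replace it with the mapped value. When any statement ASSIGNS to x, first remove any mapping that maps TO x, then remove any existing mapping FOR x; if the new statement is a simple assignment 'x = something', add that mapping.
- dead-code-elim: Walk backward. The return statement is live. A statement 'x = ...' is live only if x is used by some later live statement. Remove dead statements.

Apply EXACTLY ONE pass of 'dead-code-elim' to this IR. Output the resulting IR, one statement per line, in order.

Answer: b = 2
return b

Derivation:
Applying dead-code-elim statement-by-statement:
  [5] return b  -> KEEP (return); live=['b']
  [4] a = 6 + 0  -> DEAD (a not live)
  [3] u = t  -> DEAD (u not live)
  [2] t = 6 * b  -> DEAD (t not live)
  [1] b = 2  -> KEEP; live=[]
Result (2 stmts):
  b = 2
  return b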